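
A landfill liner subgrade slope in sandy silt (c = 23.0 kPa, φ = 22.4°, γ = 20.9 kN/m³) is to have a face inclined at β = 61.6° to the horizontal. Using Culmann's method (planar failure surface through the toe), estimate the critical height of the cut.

H_c = 15.91 m

Culmann's analysis gives the critical failure plane at α_cr = (β + φ)/2 = (61.6 + 22.4)/2 = 42.0°, and the critical height
H_c = (4c/γ) · sinβ cosφ / [1 − cos(β − φ)]
    = (4·23.0/20.9) · sin61.6°·cos22.4° / [1 − cos(39.2°)]
    = 4.402 · 0.8796·0.9245 / [1 − 0.7749]
    = 4.402 · 0.8133 / 0.2251
    = 15.91 m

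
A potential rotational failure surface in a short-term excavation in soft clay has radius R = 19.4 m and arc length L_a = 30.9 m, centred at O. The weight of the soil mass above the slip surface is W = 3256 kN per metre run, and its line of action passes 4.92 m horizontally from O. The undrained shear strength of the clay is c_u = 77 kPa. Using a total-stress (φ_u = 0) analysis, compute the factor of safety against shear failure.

Taking moments about the centre O, the resisting moment is provided by the undrained shear strength acting along the arc:
M_R = c_u·L_a·R = 77·30.90·19.4 = 46158.4 kN·m/m
M_D = W·d = 3256·4.92 = 16019.5 kN·m/m
FS = M_R / M_D = 46158.4 / 16019.5 = 2.881

FS = 2.88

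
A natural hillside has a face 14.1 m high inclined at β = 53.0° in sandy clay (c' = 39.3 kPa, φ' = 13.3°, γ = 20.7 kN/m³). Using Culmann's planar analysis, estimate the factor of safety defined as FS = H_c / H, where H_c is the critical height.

H_c = (4c'/γ) · sinβ cosφ' / [1 − cos(β − φ')]
    = (4·39.3/20.7) · sin53.0°·cos13.3° / [1 − cos39.7°]
    = 7.594 · 0.7772 / 0.2306 = 25.60 m
FS = H_c / H = 25.60 / 14.1 = 1.815

FS = 1.82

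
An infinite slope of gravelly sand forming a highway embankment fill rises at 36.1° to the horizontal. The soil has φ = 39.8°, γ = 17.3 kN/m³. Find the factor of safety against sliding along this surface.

For a dry cohesionless infinite slope the factor of safety is FS = tanφ / tanβ.
FS = tan39.8° / tan36.1° = 0.8332 / 0.7292 = 1.143

FS = 1.14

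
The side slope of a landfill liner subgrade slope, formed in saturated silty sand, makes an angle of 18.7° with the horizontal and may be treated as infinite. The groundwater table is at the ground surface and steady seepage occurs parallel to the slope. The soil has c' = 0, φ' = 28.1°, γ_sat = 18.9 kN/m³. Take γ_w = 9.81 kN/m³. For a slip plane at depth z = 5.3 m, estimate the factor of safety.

With seepage parallel to the slope and the water table at the surface, the effective normal stress on the slip plane uses the buoyant unit weight γ' = γ_sat − γ_w while the driving shear stress uses γ_sat:
FS = [c' + γ' z cos²β tanφ'] / [γ_sat z sinβ cosβ]
(For c' = 0 this reduces to FS = (γ'/γ_sat)·tanφ'/tanβ.)
γ' = 18.9 − 9.81 = 9.09 kN/m³
Numerator = 0.0 + 9.09·5.3·cos²18.7°·tan28.1° = 0.0 + 9.09·5.3·0.8972·0.5340 = 23.080 kPa
Denominator = 18.9·5.3·sin18.7°·cos18.7° = 18.9·5.3·0.3206·0.9472 = 30.420 kPa
FS = 23.080 / 30.420 = 0.759

FS = 0.76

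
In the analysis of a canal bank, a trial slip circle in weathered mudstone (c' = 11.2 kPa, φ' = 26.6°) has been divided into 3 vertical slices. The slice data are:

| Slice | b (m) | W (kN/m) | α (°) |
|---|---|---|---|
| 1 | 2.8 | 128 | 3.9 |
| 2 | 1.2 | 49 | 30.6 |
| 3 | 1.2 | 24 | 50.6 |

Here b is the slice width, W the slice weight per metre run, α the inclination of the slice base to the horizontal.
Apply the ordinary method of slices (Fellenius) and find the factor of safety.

FS = 3.08

Ordinary method of slices: FS = Σ[c'·Δl_i + (W_i cosα_i)·tanφ'] / Σ W_i sinα_i, with Δl_i = b_i / cosα_i.
Slice 1: Δl = 2.8/cos3.9° = 2.806 m; N'_1 = 128·cos3.9° = 127.7; c'Δl = 31.43; W sinα = 8.7
Slice 2: Δl = 1.2/cos30.6° = 1.394 m; N'_2 = 49·cos30.6° = 42.2; c'Δl = 15.61; W sinα = 24.9
Slice 3: Δl = 1.2/cos50.6° = 1.891 m; N'_3 = 24·cos50.6° = 15.2; c'Δl = 21.17; W sinα = 18.5
Σc'Δl = 68.2 kN/m; ΣN' = 185.1 kN/m; ΣW sinα = 52.2 kN/m
Resisting = 68.2 + 185.1·tan26.6° = 68.2 + 92.7 = 160.9 kN/m
FS = 160.9 / 52.2 = 3.083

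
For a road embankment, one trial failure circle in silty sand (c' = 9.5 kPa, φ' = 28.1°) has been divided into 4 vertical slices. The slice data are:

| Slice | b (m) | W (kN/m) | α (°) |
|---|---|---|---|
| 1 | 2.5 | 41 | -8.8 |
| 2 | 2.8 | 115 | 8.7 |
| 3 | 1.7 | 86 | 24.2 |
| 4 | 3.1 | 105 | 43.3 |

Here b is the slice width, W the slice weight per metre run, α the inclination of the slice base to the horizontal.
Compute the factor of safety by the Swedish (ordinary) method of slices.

FS = 2.32

Ordinary method of slices: FS = Σ[c'·Δl_i + (W_i cosα_i)·tanφ'] / Σ W_i sinα_i, with Δl_i = b_i / cosα_i.
Slice 1: Δl = 2.5/cos(-8.8°) = 2.530 m; N'_1 = 41·cos(-8.8°) = 40.5; c'Δl = 24.03; W sinα = -6.3
Slice 2: Δl = 2.8/cos8.7° = 2.833 m; N'_2 = 115·cos8.7° = 113.7; c'Δl = 26.91; W sinα = 17.4
Slice 3: Δl = 1.7/cos24.2° = 1.864 m; N'_3 = 86·cos24.2° = 78.4; c'Δl = 17.71; W sinα = 35.3
Slice 4: Δl = 3.1/cos43.3° = 4.260 m; N'_4 = 105·cos43.3° = 76.4; c'Δl = 40.47; W sinα = 72.0
Σc'Δl = 109.1 kN/m; ΣN' = 309.1 kN/m; ΣW sinα = 118.4 kN/m
Resisting = 109.1 + 309.1·tan28.1° = 109.1 + 165.0 = 274.1 kN/m
FS = 274.1 / 118.4 = 2.316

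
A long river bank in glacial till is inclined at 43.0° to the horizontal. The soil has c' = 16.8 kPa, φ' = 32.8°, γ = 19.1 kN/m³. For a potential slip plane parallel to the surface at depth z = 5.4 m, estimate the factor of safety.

For an infinite slope with a slip plane parallel to the surface (no pore pressure): FS = [c' + γz cos²β tanφ'] / [γz sinβ cosβ].
γz = 19.1·5.4 = 103.14 kN/m²
Numerator = 16.8 + 103.14·cos²43.0°·tan32.8° = 16.8 + 103.14·0.5349·0.6445 = 52.353 kPa
Denominator = 103.14·sin43.0°·cos43.0° = 103.14·0.6820·0.7314 = 51.444 kPa
FS = 52.353 / 51.444 = 1.018

FS = 1.02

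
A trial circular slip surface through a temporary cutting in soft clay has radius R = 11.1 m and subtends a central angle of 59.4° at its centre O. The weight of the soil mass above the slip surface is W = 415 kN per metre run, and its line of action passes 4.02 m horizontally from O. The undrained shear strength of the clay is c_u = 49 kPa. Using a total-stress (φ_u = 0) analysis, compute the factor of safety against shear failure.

Taking moments about the centre O, the resisting moment is provided by the undrained shear strength acting along the arc:
Arc length L_a = R·θ = 11.1·(59.4°·π/180) = 11.1·1.0367 = 11.51 m
M_R = c_u·L_a·R = 49·11.51·11.1 = 6259.0 kN·m/m
M_D = W·d = 415·4.02 = 1668.3 kN·m/m
FS = M_R / M_D = 6259.0 / 1668.3 = 3.752

FS = 3.75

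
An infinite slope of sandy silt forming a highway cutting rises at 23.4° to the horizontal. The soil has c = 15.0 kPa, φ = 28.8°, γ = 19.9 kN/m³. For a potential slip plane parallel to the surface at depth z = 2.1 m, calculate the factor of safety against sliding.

FS = 2.26

For an infinite slope with a slip plane parallel to the surface (no pore pressure): FS = [c + γz cos²β tanφ] / [γz sinβ cosβ].
γz = 19.9·2.1 = 41.79 kN/m²
Numerator = 15.0 + 41.79·cos²23.4°·tan28.8° = 15.0 + 41.79·0.8423·0.5498 = 34.351 kPa
Denominator = 41.79·sin23.4°·cos23.4° = 41.79·0.3971·0.9178 = 15.232 kPa
FS = 34.351 / 15.232 = 2.255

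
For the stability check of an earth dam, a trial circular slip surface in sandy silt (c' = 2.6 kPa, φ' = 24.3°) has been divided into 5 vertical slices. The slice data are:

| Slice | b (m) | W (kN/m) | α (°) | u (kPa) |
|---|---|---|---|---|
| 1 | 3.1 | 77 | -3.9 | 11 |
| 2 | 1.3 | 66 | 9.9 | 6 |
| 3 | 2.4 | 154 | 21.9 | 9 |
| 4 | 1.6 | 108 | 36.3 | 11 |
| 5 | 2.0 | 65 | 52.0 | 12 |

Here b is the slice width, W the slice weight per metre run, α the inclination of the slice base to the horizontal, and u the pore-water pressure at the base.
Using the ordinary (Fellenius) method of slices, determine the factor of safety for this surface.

Ordinary method of slices: FS = Σ[c'·Δl_i + (W_i cosα_i − u_i·Δl_i)·tanφ'] / Σ W_i sinα_i, with Δl_i = b_i / cosα_i.
Slice 1: Δl = 3.1/cos(-3.9°) = 3.107 m; N'_1 = 77·cos(-3.9°) − 11·3.107 = 42.6; c'Δl = 8.08; W sinα = -5.2
Slice 2: Δl = 1.3/cos9.9° = 1.320 m; N'_2 = 66·cos9.9° − 6·1.320 = 57.1; c'Δl = 3.43; W sinα = 11.3
Slice 3: Δl = 2.4/cos21.9° = 2.587 m; N'_3 = 154·cos21.9° − 9·2.587 = 119.6; c'Δl = 6.73; W sinα = 57.4
Slice 4: Δl = 1.6/cos36.3° = 1.985 m; N'_4 = 108·cos36.3° − 11·1.985 = 65.2; c'Δl = 5.16; W sinα = 63.9
Slice 5: Δl = 2.0/cos52.0° = 3.249 m; N'_5 = 65·cos52.0° − 12·3.249 = 1.0; c'Δl = 8.45; W sinα = 51.2
Σc'Δl = 31.8 kN/m; ΣN' = 285.6 kN/m; ΣW sinα = 178.7 kN/m
Resisting = 31.8 + 285.6·tan24.3° = 31.8 + 128.9 = 160.8 kN/m
FS = 160.8 / 178.7 = 0.900

FS = 0.90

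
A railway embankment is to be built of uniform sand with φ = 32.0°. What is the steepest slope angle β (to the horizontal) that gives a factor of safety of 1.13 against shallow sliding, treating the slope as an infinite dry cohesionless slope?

For an infinite dry cohesionless slope FS = tanφ/tanβ, so tanβ = tanφ / FS.
tanβ = tan32.0° / 1.13 = 0.6249 / 1.13 = 0.5530
β = arctan(0.5530) = 28.94°

β = 28.9°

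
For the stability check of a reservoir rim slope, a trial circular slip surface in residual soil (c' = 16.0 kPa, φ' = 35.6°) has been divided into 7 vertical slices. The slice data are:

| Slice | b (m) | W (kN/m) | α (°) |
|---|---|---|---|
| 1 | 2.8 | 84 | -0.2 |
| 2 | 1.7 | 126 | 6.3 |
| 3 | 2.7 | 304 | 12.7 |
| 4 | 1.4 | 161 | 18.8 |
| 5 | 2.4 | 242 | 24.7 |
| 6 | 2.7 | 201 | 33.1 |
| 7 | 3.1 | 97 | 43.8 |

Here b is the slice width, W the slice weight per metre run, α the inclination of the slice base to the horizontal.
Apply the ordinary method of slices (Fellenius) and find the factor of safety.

FS = 2.69

Ordinary method of slices: FS = Σ[c'·Δl_i + (W_i cosα_i)·tanφ'] / Σ W_i sinα_i, with Δl_i = b_i / cosα_i.
Slice 1: Δl = 2.8/cos(-0.2°) = 2.800 m; N'_1 = 84·cos(-0.2°) = 84.0; c'Δl = 44.80; W sinα = -0.3
Slice 2: Δl = 1.7/cos6.3° = 1.710 m; N'_2 = 126·cos6.3° = 125.2; c'Δl = 27.37; W sinα = 13.8
Slice 3: Δl = 2.7/cos12.7° = 2.768 m; N'_3 = 304·cos12.7° = 296.6; c'Δl = 44.28; W sinα = 66.8
Slice 4: Δl = 1.4/cos18.8° = 1.479 m; N'_4 = 161·cos18.8° = 152.4; c'Δl = 23.66; W sinα = 51.9
Slice 5: Δl = 2.4/cos24.7° = 2.642 m; N'_5 = 242·cos24.7° = 219.9; c'Δl = 42.27; W sinα = 101.1
Slice 6: Δl = 2.7/cos33.1° = 3.223 m; N'_6 = 201·cos33.1° = 168.4; c'Δl = 51.57; W sinα = 109.8
Slice 7: Δl = 3.1/cos43.8° = 4.295 m; N'_7 = 97·cos43.8° = 70.0; c'Δl = 68.72; W sinα = 67.1
Σc'Δl = 302.7 kN/m; ΣN' = 1116.5 kN/m; ΣW sinα = 410.3 kN/m
Resisting = 302.7 + 1116.5·tan35.6° = 302.7 + 799.3 = 1102.0 kN/m
FS = 1102.0 / 410.3 = 2.686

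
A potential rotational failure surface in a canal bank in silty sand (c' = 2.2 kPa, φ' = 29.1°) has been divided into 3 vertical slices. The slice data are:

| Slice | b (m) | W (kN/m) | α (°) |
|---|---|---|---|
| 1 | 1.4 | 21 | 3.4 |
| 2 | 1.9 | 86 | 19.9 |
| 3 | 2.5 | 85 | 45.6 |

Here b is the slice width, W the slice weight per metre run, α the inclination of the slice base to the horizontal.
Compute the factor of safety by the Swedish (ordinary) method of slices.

FS = 1.15

Ordinary method of slices: FS = Σ[c'·Δl_i + (W_i cosα_i)·tanφ'] / Σ W_i sinα_i, with Δl_i = b_i / cosα_i.
Slice 1: Δl = 1.4/cos3.4° = 1.402 m; N'_1 = 21·cos3.4° = 21.0; c'Δl = 3.09; W sinα = 1.2
Slice 2: Δl = 1.9/cos19.9° = 2.021 m; N'_2 = 86·cos19.9° = 80.9; c'Δl = 4.45; W sinα = 29.3
Slice 3: Δl = 2.5/cos45.6° = 3.573 m; N'_3 = 85·cos45.6° = 59.5; c'Δl = 7.86; W sinα = 60.7
Σc'Δl = 15.4 kN/m; ΣN' = 161.3 kN/m; ΣW sinα = 91.2 kN/m
Resisting = 15.4 + 161.3·tan29.1° = 15.4 + 89.8 = 105.2 kN/m
FS = 105.2 / 91.2 = 1.153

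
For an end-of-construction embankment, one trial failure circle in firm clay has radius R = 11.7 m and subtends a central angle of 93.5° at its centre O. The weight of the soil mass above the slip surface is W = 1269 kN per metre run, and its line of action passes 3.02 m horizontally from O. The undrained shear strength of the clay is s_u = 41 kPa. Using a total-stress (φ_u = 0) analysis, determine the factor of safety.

Taking moments about the centre O, the resisting moment is provided by the undrained shear strength acting along the arc:
Arc length L_a = R·θ = 11.7·(93.5°·π/180) = 11.7·1.6319 = 19.09 m
M_R = s_u·L_a·R = 41·19.09·11.7 = 9158.9 kN·m/m
M_D = W·d = 1269·3.02 = 3832.4 kN·m/m
FS = M_R / M_D = 9158.9 / 3832.4 = 2.390

FS = 2.39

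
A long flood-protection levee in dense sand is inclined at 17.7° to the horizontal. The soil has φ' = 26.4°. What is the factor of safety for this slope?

For a dry cohesionless infinite slope the factor of safety is FS = tanφ' / tanβ.
FS = tan26.4° / tan17.7° = 0.4964 / 0.3191 = 1.555

FS = 1.56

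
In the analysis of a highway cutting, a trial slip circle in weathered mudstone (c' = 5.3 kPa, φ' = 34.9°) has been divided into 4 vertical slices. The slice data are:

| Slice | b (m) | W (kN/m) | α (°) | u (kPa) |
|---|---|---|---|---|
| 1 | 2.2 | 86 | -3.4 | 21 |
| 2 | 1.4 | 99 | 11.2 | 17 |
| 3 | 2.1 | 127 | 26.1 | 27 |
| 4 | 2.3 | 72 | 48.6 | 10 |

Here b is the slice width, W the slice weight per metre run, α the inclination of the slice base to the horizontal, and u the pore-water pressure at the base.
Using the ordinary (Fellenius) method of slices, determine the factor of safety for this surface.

FS = 1.39

Ordinary method of slices: FS = Σ[c'·Δl_i + (W_i cosα_i − u_i·Δl_i)·tanφ'] / Σ W_i sinα_i, with Δl_i = b_i / cosα_i.
Slice 1: Δl = 2.2/cos(-3.4°) = 2.204 m; N'_1 = 86·cos(-3.4°) − 21·2.204 = 39.6; c'Δl = 11.68; W sinα = -5.1
Slice 2: Δl = 1.4/cos11.2° = 1.427 m; N'_2 = 99·cos11.2° − 17·1.427 = 72.9; c'Δl = 7.56; W sinα = 19.2
Slice 3: Δl = 2.1/cos26.1° = 2.338 m; N'_3 = 127·cos26.1° − 27·2.338 = 50.9; c'Δl = 12.39; W sinα = 55.9
Slice 4: Δl = 2.3/cos48.6° = 3.478 m; N'_4 = 72·cos48.6° − 10·3.478 = 12.8; c'Δl = 18.43; W sinα = 54.0
Σc'Δl = 50.1 kN/m; ΣN' = 176.2 kN/m; ΣW sinα = 124.0 kN/m
Resisting = 50.1 + 176.2·tan34.9° = 50.1 + 122.9 = 173.0 kN/m
FS = 173.0 / 124.0 = 1.395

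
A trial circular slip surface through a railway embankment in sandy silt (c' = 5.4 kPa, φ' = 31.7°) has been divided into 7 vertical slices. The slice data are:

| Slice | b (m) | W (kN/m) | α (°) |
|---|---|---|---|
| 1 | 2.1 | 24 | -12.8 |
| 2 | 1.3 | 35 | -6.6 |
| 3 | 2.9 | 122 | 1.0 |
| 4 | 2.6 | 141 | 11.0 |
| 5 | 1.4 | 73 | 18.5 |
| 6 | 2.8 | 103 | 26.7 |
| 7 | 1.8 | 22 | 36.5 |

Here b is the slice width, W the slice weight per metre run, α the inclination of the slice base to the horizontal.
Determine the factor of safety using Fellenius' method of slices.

FS = 3.84

Ordinary method of slices: FS = Σ[c'·Δl_i + (W_i cosα_i)·tanφ'] / Σ W_i sinα_i, with Δl_i = b_i / cosα_i.
Slice 1: Δl = 2.1/cos(-12.8°) = 2.154 m; N'_1 = 24·cos(-12.8°) = 23.4; c'Δl = 11.63; W sinα = -5.3
Slice 2: Δl = 1.3/cos(-6.6°) = 1.309 m; N'_2 = 35·cos(-6.6°) = 34.8; c'Δl = 7.07; W sinα = -4.0
Slice 3: Δl = 2.9/cos1.0° = 2.900 m; N'_3 = 122·cos1.0° = 122.0; c'Δl = 15.66; W sinα = 2.1
Slice 4: Δl = 2.6/cos11.0° = 2.649 m; N'_4 = 141·cos11.0° = 138.4; c'Δl = 14.30; W sinα = 26.9
Slice 5: Δl = 1.4/cos18.5° = 1.476 m; N'_5 = 73·cos18.5° = 69.2; c'Δl = 7.97; W sinα = 23.2
Slice 6: Δl = 2.8/cos26.7° = 3.134 m; N'_6 = 103·cos26.7° = 92.0; c'Δl = 16.92; W sinα = 46.3
Slice 7: Δl = 1.8/cos36.5° = 2.239 m; N'_7 = 22·cos36.5° = 17.7; c'Δl = 12.09; W sinα = 13.1
Σc'Δl = 85.6 kN/m; ΣN' = 497.5 kN/m; ΣW sinα = 102.2 kN/m
Resisting = 85.6 + 497.5·tan31.7° = 85.6 + 307.3 = 392.9 kN/m
FS = 392.9 / 102.2 = 3.844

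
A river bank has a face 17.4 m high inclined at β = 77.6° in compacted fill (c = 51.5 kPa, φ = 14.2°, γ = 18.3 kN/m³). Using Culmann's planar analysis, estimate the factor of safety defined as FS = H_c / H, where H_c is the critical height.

H_c = (4c/γ) · sinβ cosφ / [1 − cos(β − φ)]
    = (4·51.5/18.3) · sin77.6°·cos14.2° / [1 − cos63.4°]
    = 11.257 · 0.9468 / 0.5522 = 19.30 m
FS = H_c / H = 19.30 / 17.4 = 1.109

FS = 1.11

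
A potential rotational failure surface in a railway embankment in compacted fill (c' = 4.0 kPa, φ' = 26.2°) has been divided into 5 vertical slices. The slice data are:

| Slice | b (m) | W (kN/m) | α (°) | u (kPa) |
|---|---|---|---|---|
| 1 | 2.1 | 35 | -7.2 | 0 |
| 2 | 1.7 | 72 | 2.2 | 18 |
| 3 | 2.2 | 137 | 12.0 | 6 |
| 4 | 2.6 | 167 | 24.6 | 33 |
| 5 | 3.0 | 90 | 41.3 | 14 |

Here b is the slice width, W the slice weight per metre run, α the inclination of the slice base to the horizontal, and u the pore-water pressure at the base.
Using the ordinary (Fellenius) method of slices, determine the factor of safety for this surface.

FS = 1.17

Ordinary method of slices: FS = Σ[c'·Δl_i + (W_i cosα_i − u_i·Δl_i)·tanφ'] / Σ W_i sinα_i, with Δl_i = b_i / cosα_i.
Slice 1: Δl = 2.1/cos(-7.2°) = 2.117 m; N'_1 = 35·cos(-7.2°) − 0·2.117 = 34.7; c'Δl = 8.47; W sinα = -4.4
Slice 2: Δl = 1.7/cos2.2° = 1.701 m; N'_2 = 72·cos2.2° − 18·1.701 = 41.3; c'Δl = 6.81; W sinα = 2.8
Slice 3: Δl = 2.2/cos12.0° = 2.249 m; N'_3 = 137·cos12.0° − 6·2.249 = 120.5; c'Δl = 9.00; W sinα = 28.5
Slice 4: Δl = 2.6/cos24.6° = 2.860 m; N'_4 = 167·cos24.6° − 33·2.860 = 57.5; c'Δl = 11.44; W sinα = 69.5
Slice 5: Δl = 3.0/cos41.3° = 3.993 m; N'_5 = 90·cos41.3° − 14·3.993 = 11.7; c'Δl = 15.97; W sinα = 59.4
Σc'Δl = 51.7 kN/m; ΣN' = 265.7 kN/m; ΣW sinα = 155.8 kN/m
Resisting = 51.7 + 265.7·tan26.2° = 51.7 + 130.8 = 182.4 kN/m
FS = 182.4 / 155.8 = 1.171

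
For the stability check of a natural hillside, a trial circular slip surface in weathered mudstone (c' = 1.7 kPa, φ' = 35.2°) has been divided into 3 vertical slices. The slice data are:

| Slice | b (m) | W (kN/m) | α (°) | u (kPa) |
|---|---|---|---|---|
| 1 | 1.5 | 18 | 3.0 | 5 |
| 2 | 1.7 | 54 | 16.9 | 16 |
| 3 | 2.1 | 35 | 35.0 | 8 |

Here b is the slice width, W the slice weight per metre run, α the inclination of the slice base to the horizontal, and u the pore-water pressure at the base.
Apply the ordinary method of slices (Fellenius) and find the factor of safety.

Ordinary method of slices: FS = Σ[c'·Δl_i + (W_i cosα_i − u_i·Δl_i)·tanφ'] / Σ W_i sinα_i, with Δl_i = b_i / cosα_i.
Slice 1: Δl = 1.5/cos3.0° = 1.502 m; N'_1 = 18·cos3.0° − 5·1.502 = 10.5; c'Δl = 2.55; W sinα = 0.9
Slice 2: Δl = 1.7/cos16.9° = 1.777 m; N'_2 = 54·cos16.9° − 16·1.777 = 23.2; c'Δl = 3.02; W sinα = 15.7
Slice 3: Δl = 2.1/cos35.0° = 2.564 m; N'_3 = 35·cos35.0° − 8·2.564 = 8.2; c'Δl = 4.36; W sinα = 20.1
Σc'Δl = 9.9 kN/m; ΣN' = 41.9 kN/m; ΣW sinα = 36.7 kN/m
Resisting = 9.9 + 41.9·tan35.2° = 9.9 + 29.5 = 39.5 kN/m
FS = 39.5 / 36.7 = 1.075

FS = 1.07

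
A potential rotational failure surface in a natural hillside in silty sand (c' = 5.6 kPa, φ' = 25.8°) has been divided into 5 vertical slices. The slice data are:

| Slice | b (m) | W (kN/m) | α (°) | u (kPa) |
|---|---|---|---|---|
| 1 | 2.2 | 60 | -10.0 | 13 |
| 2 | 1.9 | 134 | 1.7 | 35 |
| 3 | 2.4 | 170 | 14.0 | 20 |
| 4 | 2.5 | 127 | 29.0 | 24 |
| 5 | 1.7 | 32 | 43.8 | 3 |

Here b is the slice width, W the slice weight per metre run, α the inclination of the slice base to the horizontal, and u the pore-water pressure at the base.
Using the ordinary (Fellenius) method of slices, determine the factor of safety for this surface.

Ordinary method of slices: FS = Σ[c'·Δl_i + (W_i cosα_i − u_i·Δl_i)·tanφ'] / Σ W_i sinα_i, with Δl_i = b_i / cosα_i.
Slice 1: Δl = 2.2/cos(-10.0°) = 2.234 m; N'_1 = 60·cos(-10.0°) − 13·2.234 = 30.0; c'Δl = 12.51; W sinα = -10.4
Slice 2: Δl = 1.9/cos1.7° = 1.901 m; N'_2 = 134·cos1.7° − 35·1.901 = 67.4; c'Δl = 10.64; W sinα = 4.0
Slice 3: Δl = 2.4/cos14.0° = 2.473 m; N'_3 = 170·cos14.0° − 20·2.473 = 115.5; c'Δl = 13.85; W sinα = 41.1
Slice 4: Δl = 2.5/cos29.0° = 2.858 m; N'_4 = 127·cos29.0° − 24·2.858 = 42.5; c'Δl = 16.01; W sinα = 61.6
Slice 5: Δl = 1.7/cos43.8° = 2.355 m; N'_5 = 32·cos43.8° − 3·2.355 = 16.0; c'Δl = 13.19; W sinα = 22.1
Σc'Δl = 66.2 kN/m; ΣN' = 271.4 kN/m; ΣW sinα = 118.4 kN/m
Resisting = 66.2 + 271.4·tan25.8° = 66.2 + 131.2 = 197.4 kN/m
FS = 197.4 / 118.4 = 1.667

FS = 1.67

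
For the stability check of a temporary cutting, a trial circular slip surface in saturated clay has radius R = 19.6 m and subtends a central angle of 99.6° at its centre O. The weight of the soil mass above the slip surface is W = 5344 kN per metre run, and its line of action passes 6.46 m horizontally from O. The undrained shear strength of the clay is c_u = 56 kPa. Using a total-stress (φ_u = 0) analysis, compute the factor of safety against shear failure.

Taking moments about the centre O, the resisting moment is provided by the undrained shear strength acting along the arc:
Arc length L_a = R·θ = 19.6·(99.6°·π/180) = 19.6·1.7383 = 34.07 m
M_R = c_u·L_a·R = 56·34.07·19.6 = 37397.0 kN·m/m
M_D = W·d = 5344·6.46 = 34522.2 kN·m/m
FS = M_R / M_D = 37397.0 / 34522.2 = 1.083

FS = 1.08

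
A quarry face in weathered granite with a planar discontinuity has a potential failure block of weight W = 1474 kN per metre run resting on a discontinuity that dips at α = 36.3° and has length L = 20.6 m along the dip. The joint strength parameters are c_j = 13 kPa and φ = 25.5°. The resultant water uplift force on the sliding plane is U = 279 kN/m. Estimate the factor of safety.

Resolving the block weight along and normal to the plane and applying the Mohr–Coulomb strength on the joint:
N' = W cosα − U = 1474·cos36.3° − 279 = 908.9 kN/m
Driving force T = W sinα = 1474·sin36.3° = 872.6 kN/m
Resisting force R = c_j·L + N'·tanφ = 13·20.6 + 908.9·tan25.5° = 267.8 + 433.5 = 701.3 kN/m
FS = R / T = 701.3 / 872.6 = 0.804

FS = 0.80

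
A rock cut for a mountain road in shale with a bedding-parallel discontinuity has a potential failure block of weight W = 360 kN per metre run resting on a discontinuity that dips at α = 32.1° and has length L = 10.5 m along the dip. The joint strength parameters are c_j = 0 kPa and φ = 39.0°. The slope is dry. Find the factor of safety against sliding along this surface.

Resolving the block weight along and normal to the plane and applying the Mohr–Coulomb strength on the joint:
N' = W cosα = 360·cos32.1° = 305.0 kN/m
Driving force T = W sinα = 360·sin32.1° = 191.3 kN/m
Resisting force R = c_j·L + N'·tanφ = 0·10.5 + 305.0·tan39.0° = 0.0 + 247.0 = 247.0 kN/m
FS = R / T = 247.0 / 191.3 = 1.291

FS = 1.29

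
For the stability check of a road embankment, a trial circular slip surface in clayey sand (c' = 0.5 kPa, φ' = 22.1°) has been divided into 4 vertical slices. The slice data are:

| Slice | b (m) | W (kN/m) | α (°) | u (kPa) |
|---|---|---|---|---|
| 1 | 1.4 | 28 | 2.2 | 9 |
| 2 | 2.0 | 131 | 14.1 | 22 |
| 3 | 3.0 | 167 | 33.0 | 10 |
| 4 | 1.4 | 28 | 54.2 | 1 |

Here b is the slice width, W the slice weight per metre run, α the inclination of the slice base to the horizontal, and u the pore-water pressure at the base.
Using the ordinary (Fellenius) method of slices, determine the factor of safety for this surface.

FS = 0.63

Ordinary method of slices: FS = Σ[c'·Δl_i + (W_i cosα_i − u_i·Δl_i)·tanφ'] / Σ W_i sinα_i, with Δl_i = b_i / cosα_i.
Slice 1: Δl = 1.4/cos2.2° = 1.401 m; N'_1 = 28·cos2.2° − 9·1.401 = 15.4; c'Δl = 0.70; W sinα = 1.1
Slice 2: Δl = 2.0/cos14.1° = 2.062 m; N'_2 = 131·cos14.1° − 22·2.062 = 81.7; c'Δl = 1.03; W sinα = 31.9
Slice 3: Δl = 3.0/cos33.0° = 3.577 m; N'_3 = 167·cos33.0° − 10·3.577 = 104.3; c'Δl = 1.79; W sinα = 91.0
Slice 4: Δl = 1.4/cos54.2° = 2.393 m; N'_4 = 28·cos54.2° − 1·2.393 = 14.0; c'Δl = 1.20; W sinα = 22.7
Σc'Δl = 4.7 kN/m; ΣN' = 215.3 kN/m; ΣW sinα = 146.7 kN/m
Resisting = 4.7 + 215.3·tan22.1° = 4.7 + 87.4 = 92.2 kN/m
FS = 92.2 / 146.7 = 0.628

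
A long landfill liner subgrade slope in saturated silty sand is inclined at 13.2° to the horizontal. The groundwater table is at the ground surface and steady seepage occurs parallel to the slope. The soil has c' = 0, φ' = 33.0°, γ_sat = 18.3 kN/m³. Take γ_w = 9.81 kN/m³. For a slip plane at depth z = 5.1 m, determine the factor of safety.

FS = 1.28

With seepage parallel to the slope and the water table at the surface, the effective normal stress on the slip plane uses the buoyant unit weight γ' = γ_sat − γ_w while the driving shear stress uses γ_sat:
FS = [c' + γ' z cos²β tanφ'] / [γ_sat z sinβ cosβ]
(For c' = 0 this reduces to FS = (γ'/γ_sat)·tanφ'/tanβ.)
γ' = 18.3 − 9.81 = 8.49 kN/m³
Numerator = 0.0 + 8.49·5.1·cos²13.2°·tan33.0° = 0.0 + 8.49·5.1·0.9479·0.6494 = 26.652 kPa
Denominator = 18.3·5.1·sin13.2°·cos13.2° = 18.3·5.1·0.2284·0.9736 = 20.749 kPa
FS = 26.652 / 20.749 = 1.285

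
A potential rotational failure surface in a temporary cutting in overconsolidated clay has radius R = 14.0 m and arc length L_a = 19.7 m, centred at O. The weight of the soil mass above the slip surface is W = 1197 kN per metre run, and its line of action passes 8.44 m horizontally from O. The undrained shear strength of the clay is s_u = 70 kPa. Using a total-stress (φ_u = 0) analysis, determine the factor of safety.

Taking moments about the centre O, the resisting moment is provided by the undrained shear strength acting along the arc:
M_R = s_u·L_a·R = 70·19.70·14.0 = 19306.0 kN·m/m
M_D = W·d = 1197·8.44 = 10102.7 kN·m/m
FS = M_R / M_D = 19306.0 / 10102.7 = 1.911

FS = 1.91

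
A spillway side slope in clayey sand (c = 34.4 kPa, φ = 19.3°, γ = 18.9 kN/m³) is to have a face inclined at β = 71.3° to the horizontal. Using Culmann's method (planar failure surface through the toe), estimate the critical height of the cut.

Culmann's analysis gives the critical failure plane at α_cr = (β + φ)/2 = (71.3 + 19.3)/2 = 45.3°, and the critical height
H_c = (4c/γ) · sinβ cosφ / [1 − cos(β − φ)]
    = (4·34.4/18.9) · sin71.3°·cos19.3° / [1 − cos(52.0°)]
    = 7.280 · 0.9472·0.9438 / [1 − 0.6157]
    = 7.280 · 0.8940 / 0.3843
    = 16.93 m

H_c = 16.93 m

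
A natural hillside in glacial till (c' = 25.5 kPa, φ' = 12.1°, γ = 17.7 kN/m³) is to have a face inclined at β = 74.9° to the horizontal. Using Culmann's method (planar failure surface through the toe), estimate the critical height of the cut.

Culmann's analysis gives the critical failure plane at α_cr = (β + φ')/2 = (74.9 + 12.1)/2 = 43.5°, and the critical height
H_c = (4c'/γ) · sinβ cosφ' / [1 − cos(β − φ')]
    = (4·25.5/17.7) · sin74.9°·cos12.1° / [1 − cos(62.8°)]
    = 5.763 · 0.9655·0.9778 / [1 − 0.4571]
    = 5.763 · 0.9440 / 0.5429
    = 10.02 m

H_c = 10.02 m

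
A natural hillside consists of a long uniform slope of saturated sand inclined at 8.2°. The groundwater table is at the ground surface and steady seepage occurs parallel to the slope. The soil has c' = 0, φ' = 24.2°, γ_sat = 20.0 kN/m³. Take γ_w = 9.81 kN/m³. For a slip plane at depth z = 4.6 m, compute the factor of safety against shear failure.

With seepage parallel to the slope and the water table at the surface, the effective normal stress on the slip plane uses the buoyant unit weight γ' = γ_sat − γ_w while the driving shear stress uses γ_sat:
FS = [c' + γ' z cos²β tanφ'] / [γ_sat z sinβ cosβ]
(For c' = 0 this reduces to FS = (γ'/γ_sat)·tanφ'/tanβ.)
γ' = 20.0 − 9.81 = 10.19 kN/m³
Numerator = 0.0 + 10.19·4.6·cos²8.2°·tan24.2° = 0.0 + 10.19·4.6·0.9797·0.4494 = 20.637 kPa
Denominator = 20.0·4.6·sin8.2°·cos8.2° = 20.0·4.6·0.1426·0.9898 = 12.988 kPa
FS = 20.637 / 12.988 = 1.589

FS = 1.59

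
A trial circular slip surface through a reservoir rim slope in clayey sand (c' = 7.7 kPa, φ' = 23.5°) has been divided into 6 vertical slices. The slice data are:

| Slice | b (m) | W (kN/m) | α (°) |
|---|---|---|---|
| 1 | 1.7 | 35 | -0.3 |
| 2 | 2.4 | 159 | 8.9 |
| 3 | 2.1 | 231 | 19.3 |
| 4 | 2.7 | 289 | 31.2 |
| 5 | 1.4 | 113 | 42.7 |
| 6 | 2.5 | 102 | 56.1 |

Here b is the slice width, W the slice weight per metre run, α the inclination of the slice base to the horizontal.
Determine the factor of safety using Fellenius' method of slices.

Ordinary method of slices: FS = Σ[c'·Δl_i + (W_i cosα_i)·tanφ'] / Σ W_i sinα_i, with Δl_i = b_i / cosα_i.
Slice 1: Δl = 1.7/cos(-0.3°) = 1.700 m; N'_1 = 35·cos(-0.3°) = 35.0; c'Δl = 13.09; W sinα = -0.2
Slice 2: Δl = 2.4/cos8.9° = 2.429 m; N'_2 = 159·cos8.9° = 157.1; c'Δl = 18.71; W sinα = 24.6
Slice 3: Δl = 2.1/cos19.3° = 2.225 m; N'_3 = 231·cos19.3° = 218.0; c'Δl = 17.13; W sinα = 76.3
Slice 4: Δl = 2.7/cos31.2° = 3.157 m; N'_4 = 289·cos31.2° = 247.2; c'Δl = 24.31; W sinα = 149.7
Slice 5: Δl = 1.4/cos42.7° = 1.905 m; N'_5 = 113·cos42.7° = 83.0; c'Δl = 14.67; W sinα = 76.6
Slice 6: Δl = 2.5/cos56.1° = 4.482 m; N'_6 = 102·cos56.1° = 56.9; c'Δl = 34.51; W sinα = 84.7
Σc'Δl = 122.4 kN/m; ΣN' = 797.2 kN/m; ΣW sinα = 411.8 kN/m
Resisting = 122.4 + 797.2·tan23.5° = 122.4 + 346.6 = 469.1 kN/m
FS = 469.1 / 411.8 = 1.139

FS = 1.14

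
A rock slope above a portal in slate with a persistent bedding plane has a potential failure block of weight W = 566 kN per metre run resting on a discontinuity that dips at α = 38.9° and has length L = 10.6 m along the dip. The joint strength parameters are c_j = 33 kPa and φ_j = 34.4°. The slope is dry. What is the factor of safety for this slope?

FS = 1.83

Resolving the block weight along and normal to the plane and applying the Mohr–Coulomb strength on the joint:
N' = W cosα = 566·cos38.9° = 440.5 kN/m
Driving force T = W sinα = 566·sin38.9° = 355.4 kN/m
Resisting force R = c_j·L + N'·tanφ_j = 33·10.6 + 440.5·tan34.4° = 349.8 + 301.6 = 651.4 kN/m
FS = R / T = 651.4 / 355.4 = 1.833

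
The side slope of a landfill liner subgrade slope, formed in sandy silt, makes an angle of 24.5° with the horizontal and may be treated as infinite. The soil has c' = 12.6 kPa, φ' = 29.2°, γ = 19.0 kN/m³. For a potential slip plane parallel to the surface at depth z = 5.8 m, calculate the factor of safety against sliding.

For an infinite slope with a slip plane parallel to the surface (no pore pressure): FS = [c' + γz cos²β tanφ'] / [γz sinβ cosβ].
γz = 19.0·5.8 = 110.20 kN/m²
Numerator = 12.6 + 110.20·cos²24.5°·tan29.2° = 12.6 + 110.20·0.8280·0.5589 = 63.597 kPa
Denominator = 110.20·sin24.5°·cos24.5° = 110.20·0.4147·0.9100 = 41.584 kPa
FS = 63.597 / 41.584 = 1.529

FS = 1.53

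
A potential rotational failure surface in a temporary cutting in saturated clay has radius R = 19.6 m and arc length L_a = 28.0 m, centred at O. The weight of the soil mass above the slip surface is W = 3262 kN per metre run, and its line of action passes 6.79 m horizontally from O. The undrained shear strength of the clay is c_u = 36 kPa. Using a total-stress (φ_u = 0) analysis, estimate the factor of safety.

FS = 0.89

Taking moments about the centre O, the resisting moment is provided by the undrained shear strength acting along the arc:
M_R = c_u·L_a·R = 36·28.00·19.6 = 19756.8 kN·m/m
M_D = W·d = 3262·6.79 = 22149.0 kN·m/m
FS = M_R / M_D = 19756.8 / 22149.0 = 0.892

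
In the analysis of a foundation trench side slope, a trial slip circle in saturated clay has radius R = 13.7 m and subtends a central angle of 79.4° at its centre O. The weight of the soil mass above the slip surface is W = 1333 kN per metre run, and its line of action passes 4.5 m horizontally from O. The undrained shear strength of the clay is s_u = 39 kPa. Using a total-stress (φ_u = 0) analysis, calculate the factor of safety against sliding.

Taking moments about the centre O, the resisting moment is provided by the undrained shear strength acting along the arc:
Arc length L_a = R·θ = 13.7·(79.4°·π/180) = 13.7·1.3858 = 18.99 m
M_R = s_u·L_a·R = 39·18.99·13.7 = 10143.9 kN·m/m
M_D = W·d = 1333·4.5 = 5998.5 kN·m/m
FS = M_R / M_D = 10143.9 / 5998.5 = 1.691

FS = 1.69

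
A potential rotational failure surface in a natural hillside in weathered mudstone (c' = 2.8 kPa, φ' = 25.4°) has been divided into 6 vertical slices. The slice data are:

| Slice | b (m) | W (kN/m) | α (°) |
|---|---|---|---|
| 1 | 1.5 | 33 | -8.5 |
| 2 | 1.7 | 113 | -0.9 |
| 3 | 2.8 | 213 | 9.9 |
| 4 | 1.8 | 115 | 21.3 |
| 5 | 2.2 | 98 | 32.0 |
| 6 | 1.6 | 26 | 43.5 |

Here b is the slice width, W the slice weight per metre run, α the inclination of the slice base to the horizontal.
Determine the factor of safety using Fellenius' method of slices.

Ordinary method of slices: FS = Σ[c'·Δl_i + (W_i cosα_i)·tanφ'] / Σ W_i sinα_i, with Δl_i = b_i / cosα_i.
Slice 1: Δl = 1.5/cos(-8.5°) = 1.517 m; N'_1 = 33·cos(-8.5°) = 32.6; c'Δl = 4.25; W sinα = -4.9
Slice 2: Δl = 1.7/cos(-0.9°) = 1.700 m; N'_2 = 113·cos(-0.9°) = 113.0; c'Δl = 4.76; W sinα = -1.8
Slice 3: Δl = 2.8/cos9.9° = 2.842 m; N'_3 = 213·cos9.9° = 209.8; c'Δl = 7.96; W sinα = 36.6
Slice 4: Δl = 1.8/cos21.3° = 1.932 m; N'_4 = 115·cos21.3° = 107.1; c'Δl = 5.41; W sinα = 41.8
Slice 5: Δl = 2.2/cos32.0° = 2.594 m; N'_5 = 98·cos32.0° = 83.1; c'Δl = 7.26; W sinα = 51.9
Slice 6: Δl = 1.6/cos43.5° = 2.206 m; N'_6 = 26·cos43.5° = 18.9; c'Δl = 6.18; W sinα = 17.9
Σc'Δl = 35.8 kN/m; ΣN' = 564.6 kN/m; ΣW sinα = 141.6 kN/m
Resisting = 35.8 + 564.6·tan25.4° = 35.8 + 268.1 = 303.9 kN/m
FS = 303.9 / 141.6 = 2.147

FS = 2.15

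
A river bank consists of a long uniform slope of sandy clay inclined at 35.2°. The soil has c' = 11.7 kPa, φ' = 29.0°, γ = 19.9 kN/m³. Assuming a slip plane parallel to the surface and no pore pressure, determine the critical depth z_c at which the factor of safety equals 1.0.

Setting FS = 1.00 in FS = [c' + γz cos²β tanφ'] / [γz sinβ cosβ] and solving for z:
z = c' / [γ cosβ (FS·sinβ − cosβ·tanφ')]
  = 11.7 / [19.9·cos35.2°·(1.00·sin35.2° − cos35.2°·tan29.0°)]
  = 11.7 / [19.9·0.8171·(1.00·0.5764 − 0.8171·0.5543)]
  = 11.7 / 2.0080 = 5.827 m

z_c = 5.83 m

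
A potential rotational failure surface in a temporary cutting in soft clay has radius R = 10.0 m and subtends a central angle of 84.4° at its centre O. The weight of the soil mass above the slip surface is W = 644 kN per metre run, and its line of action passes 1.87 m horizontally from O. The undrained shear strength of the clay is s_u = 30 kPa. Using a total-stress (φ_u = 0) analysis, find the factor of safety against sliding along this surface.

FS = 3.67

Taking moments about the centre O, the resisting moment is provided by the undrained shear strength acting along the arc:
Arc length L_a = R·θ = 10.0·(84.4°·π/180) = 10.0·1.4731 = 14.73 m
M_R = s_u·L_a·R = 30·14.73·10.0 = 4419.2 kN·m/m
M_D = W·d = 644·1.87 = 1204.3 kN·m/m
FS = M_R / M_D = 4419.2 / 1204.3 = 3.670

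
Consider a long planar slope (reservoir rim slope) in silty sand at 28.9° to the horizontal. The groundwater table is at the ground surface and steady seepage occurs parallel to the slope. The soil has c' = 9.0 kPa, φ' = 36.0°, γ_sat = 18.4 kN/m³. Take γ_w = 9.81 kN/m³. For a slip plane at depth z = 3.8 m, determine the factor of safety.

FS = 0.92

With seepage parallel to the slope and the water table at the surface, the effective normal stress on the slip plane uses the buoyant unit weight γ' = γ_sat − γ_w while the driving shear stress uses γ_sat:
FS = [c' + γ' z cos²β tanφ'] / [γ_sat z sinβ cosβ]
γ' = 18.4 − 9.81 = 8.59 kN/m³
Numerator = 9.0 + 8.59·3.8·cos²28.9°·tan36.0° = 9.0 + 8.59·3.8·0.7664·0.7265 = 27.177 kPa
Denominator = 18.4·3.8·sin28.9°·cos28.9° = 18.4·3.8·0.4833·0.8755 = 29.583 kPa
FS = 27.177 / 29.583 = 0.919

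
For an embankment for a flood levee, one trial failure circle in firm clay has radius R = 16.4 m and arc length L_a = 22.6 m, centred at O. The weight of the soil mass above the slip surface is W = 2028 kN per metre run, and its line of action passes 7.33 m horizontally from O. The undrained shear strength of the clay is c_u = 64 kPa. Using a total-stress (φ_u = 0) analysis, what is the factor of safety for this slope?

Taking moments about the centre O, the resisting moment is provided by the undrained shear strength acting along the arc:
M_R = c_u·L_a·R = 64·22.60·16.4 = 23721.0 kN·m/m
M_D = W·d = 2028·7.33 = 14865.2 kN·m/m
FS = M_R / M_D = 23721.0 / 14865.2 = 1.596

FS = 1.60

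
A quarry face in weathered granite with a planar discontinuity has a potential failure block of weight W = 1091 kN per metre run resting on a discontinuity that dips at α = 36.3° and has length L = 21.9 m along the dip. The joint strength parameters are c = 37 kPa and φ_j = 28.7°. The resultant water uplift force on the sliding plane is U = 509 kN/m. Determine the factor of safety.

FS = 1.57

Resolving the block weight along and normal to the plane and applying the Mohr–Coulomb strength on the joint:
N' = W cosα − U = 1091·cos36.3° − 509 = 370.3 kN/m
Driving force T = W sinα = 1091·sin36.3° = 645.9 kN/m
Resisting force R = c·L + N'·tanφ_j = 37·21.9 + 370.3·tan28.7° = 810.3 + 202.7 = 1013.0 kN/m
FS = R / T = 1013.0 / 645.9 = 1.568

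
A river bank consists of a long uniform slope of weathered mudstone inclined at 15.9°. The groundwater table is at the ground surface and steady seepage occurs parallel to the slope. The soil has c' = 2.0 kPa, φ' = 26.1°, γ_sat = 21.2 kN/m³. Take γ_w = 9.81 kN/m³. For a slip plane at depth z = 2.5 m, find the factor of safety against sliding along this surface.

FS = 1.07

With seepage parallel to the slope and the water table at the surface, the effective normal stress on the slip plane uses the buoyant unit weight γ' = γ_sat − γ_w while the driving shear stress uses γ_sat:
FS = [c' + γ' z cos²β tanφ'] / [γ_sat z sinβ cosβ]
γ' = 21.2 − 9.81 = 11.39 kN/m³
Numerator = 2.0 + 11.39·2.5·cos²15.9°·tan26.1° = 2.0 + 11.39·2.5·0.9249·0.4899 = 14.903 kPa
Denominator = 21.2·2.5·sin15.9°·cos15.9° = 21.2·2.5·0.2740·0.9617 = 13.964 kPa
FS = 14.903 / 13.964 = 1.067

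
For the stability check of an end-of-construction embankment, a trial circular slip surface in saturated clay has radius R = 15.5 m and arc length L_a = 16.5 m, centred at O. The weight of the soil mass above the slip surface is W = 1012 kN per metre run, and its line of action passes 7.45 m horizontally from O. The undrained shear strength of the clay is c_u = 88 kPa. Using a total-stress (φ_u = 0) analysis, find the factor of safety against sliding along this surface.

FS = 2.99

Taking moments about the centre O, the resisting moment is provided by the undrained shear strength acting along the arc:
M_R = c_u·L_a·R = 88·16.50·15.5 = 22506.0 kN·m/m
M_D = W·d = 1012·7.45 = 7539.4 kN·m/m
FS = M_R / M_D = 22506.0 / 7539.4 = 2.985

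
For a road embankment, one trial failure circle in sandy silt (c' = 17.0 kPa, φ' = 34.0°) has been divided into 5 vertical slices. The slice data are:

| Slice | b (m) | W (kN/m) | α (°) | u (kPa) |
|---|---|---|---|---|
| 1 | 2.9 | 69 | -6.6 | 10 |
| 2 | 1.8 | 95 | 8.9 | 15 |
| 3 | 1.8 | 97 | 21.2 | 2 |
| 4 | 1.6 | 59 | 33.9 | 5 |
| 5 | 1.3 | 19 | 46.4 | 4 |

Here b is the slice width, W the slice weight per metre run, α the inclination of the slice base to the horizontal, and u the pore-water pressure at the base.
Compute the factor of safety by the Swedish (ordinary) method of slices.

Ordinary method of slices: FS = Σ[c'·Δl_i + (W_i cosα_i − u_i·Δl_i)·tanφ'] / Σ W_i sinα_i, with Δl_i = b_i / cosα_i.
Slice 1: Δl = 2.9/cos(-6.6°) = 2.919 m; N'_1 = 69·cos(-6.6°) − 10·2.919 = 39.3; c'Δl = 49.63; W sinα = -7.9
Slice 2: Δl = 1.8/cos8.9° = 1.822 m; N'_2 = 95·cos8.9° − 15·1.822 = 66.5; c'Δl = 30.97; W sinα = 14.7
Slice 3: Δl = 1.8/cos21.2° = 1.931 m; N'_3 = 97·cos21.2° − 2·1.931 = 86.6; c'Δl = 32.82; W sinα = 35.1
Slice 4: Δl = 1.6/cos33.9° = 1.928 m; N'_4 = 59·cos33.9° − 5·1.928 = 39.3; c'Δl = 32.77; W sinα = 32.9
Slice 5: Δl = 1.3/cos46.4° = 1.885 m; N'_5 = 19·cos46.4° − 4·1.885 = 5.6; c'Δl = 32.05; W sinα = 13.8
Σc'Δl = 178.2 kN/m; ΣN' = 237.3 kN/m; ΣW sinα = 88.5 kN/m
Resisting = 178.2 + 237.3·tan34.0° = 178.2 + 160.1 = 338.3 kN/m
FS = 338.3 / 88.5 = 3.822

FS = 3.82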